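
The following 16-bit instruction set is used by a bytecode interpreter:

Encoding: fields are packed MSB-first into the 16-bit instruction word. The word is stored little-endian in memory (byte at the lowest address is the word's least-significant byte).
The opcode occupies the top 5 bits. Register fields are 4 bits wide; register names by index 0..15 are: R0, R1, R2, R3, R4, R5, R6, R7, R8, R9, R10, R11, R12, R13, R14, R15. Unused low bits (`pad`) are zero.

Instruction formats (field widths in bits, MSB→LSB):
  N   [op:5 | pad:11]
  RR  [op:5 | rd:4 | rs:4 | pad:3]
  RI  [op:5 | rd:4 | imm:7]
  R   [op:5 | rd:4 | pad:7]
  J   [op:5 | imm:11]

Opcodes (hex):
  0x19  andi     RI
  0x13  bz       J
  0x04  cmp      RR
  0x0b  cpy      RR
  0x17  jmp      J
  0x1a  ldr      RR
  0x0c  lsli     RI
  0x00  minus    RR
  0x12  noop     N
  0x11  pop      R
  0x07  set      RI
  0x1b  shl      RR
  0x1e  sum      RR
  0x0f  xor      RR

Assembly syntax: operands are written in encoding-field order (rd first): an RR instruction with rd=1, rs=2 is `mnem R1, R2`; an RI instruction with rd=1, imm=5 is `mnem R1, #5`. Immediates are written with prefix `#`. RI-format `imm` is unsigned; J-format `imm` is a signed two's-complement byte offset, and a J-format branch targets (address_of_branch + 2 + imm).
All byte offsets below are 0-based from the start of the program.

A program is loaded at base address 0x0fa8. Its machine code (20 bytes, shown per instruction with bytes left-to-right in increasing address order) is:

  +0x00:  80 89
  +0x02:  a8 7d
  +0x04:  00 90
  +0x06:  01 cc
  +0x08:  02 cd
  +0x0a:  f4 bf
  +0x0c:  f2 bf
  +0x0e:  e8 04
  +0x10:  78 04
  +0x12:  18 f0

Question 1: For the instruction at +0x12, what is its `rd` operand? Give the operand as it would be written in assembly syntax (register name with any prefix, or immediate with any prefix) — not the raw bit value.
+0x12: 18 f0 ⇒ word 0xf018 (little)
  top 5b → 0x1e → sum [RR]
  rd@[10:7]=0x0 ⇒ R0
  rs@[6:3]=0x3 ⇒ R3

R0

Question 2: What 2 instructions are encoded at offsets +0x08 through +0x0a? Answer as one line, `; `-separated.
off 0x08: read 02 cd as little → 0xcd02
  op=0xcd02>>11=0x19 ⇒ andi (RI)
  [10:7] rd=10 = R10
  [6:0] imm=2 = #2
off 0x0a: read f4 bf as little → 0xbff4
  op=0xbff4>>11=0x17 ⇒ jmp (J)
  [10:0] imm=2036 (s11→-12) = #-12

andi R10, #2; jmp #-12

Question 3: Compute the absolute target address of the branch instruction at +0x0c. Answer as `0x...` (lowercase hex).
0x0fa8

@+0c  little-endian(f2 bf) = 0xbff2
  op=0xbff2>>11=0x17 ⇒ jmp (J)
  imm: (w>>0)&0x7ff=0x7f2 (s11→-14) → #-14
  target = base 0x0fa8 + off 0x0c + 2 + imm -14 = 0x0fa8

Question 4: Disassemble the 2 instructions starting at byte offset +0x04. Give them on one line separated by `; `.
noop; andi R8, #1

off 0x04: read 00 90 as little → 0x9000
  opcode bits[15:11]=0x12: noop/N
off 0x06: read 01 cc as little → 0xcc01
  opcode bits[15:11]=0x19: andi/RI
  rd@[10:7]=0x8 ⇒ R8
  imm@[6:0]=0x1 ⇒ #1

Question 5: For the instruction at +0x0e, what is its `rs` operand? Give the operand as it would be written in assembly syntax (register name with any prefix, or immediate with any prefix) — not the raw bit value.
R13

[0e] e8 04 → 0x04e8
  op=0x04e8>>11=0x0 ⇒ minus (RR)
  rd@[10:7]=0x9 ⇒ R9
  rs@[6:3]=0xd ⇒ R13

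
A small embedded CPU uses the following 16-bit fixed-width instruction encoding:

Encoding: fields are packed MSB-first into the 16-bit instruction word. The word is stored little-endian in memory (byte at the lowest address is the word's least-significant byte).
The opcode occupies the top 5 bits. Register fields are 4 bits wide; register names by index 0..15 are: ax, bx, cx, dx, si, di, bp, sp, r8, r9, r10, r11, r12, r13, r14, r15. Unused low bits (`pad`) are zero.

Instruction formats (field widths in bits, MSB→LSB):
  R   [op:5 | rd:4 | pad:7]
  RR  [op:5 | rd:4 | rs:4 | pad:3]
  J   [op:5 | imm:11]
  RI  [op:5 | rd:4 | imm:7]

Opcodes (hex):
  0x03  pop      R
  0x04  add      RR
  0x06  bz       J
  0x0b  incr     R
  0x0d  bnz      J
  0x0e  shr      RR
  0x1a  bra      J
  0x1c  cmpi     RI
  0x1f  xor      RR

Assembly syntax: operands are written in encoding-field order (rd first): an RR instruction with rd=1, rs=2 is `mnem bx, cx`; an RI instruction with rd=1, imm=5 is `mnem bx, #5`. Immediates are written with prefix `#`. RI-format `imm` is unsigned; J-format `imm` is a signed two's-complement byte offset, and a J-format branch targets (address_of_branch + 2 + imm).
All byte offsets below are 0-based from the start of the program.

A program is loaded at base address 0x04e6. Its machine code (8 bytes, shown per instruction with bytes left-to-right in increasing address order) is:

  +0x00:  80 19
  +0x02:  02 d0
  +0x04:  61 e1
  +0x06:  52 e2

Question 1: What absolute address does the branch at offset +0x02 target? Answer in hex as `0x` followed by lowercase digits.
@+02  little-endian(02 d0) = 0xd002
  op=0xd002>>11=0x1a ⇒ bra (J)
  [10:0] imm=2 = #2
  target = base 0x04e6 + off 0x02 + 2 + imm 2 = 0x04ec

0x04ec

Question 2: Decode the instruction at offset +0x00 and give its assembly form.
@+00  little-endian(80 19) = 0x1980
  op=0x1980>>11=0x3 ⇒ pop (R)
  rd: (w>>7)&0xf=0x3 → dx

pop dx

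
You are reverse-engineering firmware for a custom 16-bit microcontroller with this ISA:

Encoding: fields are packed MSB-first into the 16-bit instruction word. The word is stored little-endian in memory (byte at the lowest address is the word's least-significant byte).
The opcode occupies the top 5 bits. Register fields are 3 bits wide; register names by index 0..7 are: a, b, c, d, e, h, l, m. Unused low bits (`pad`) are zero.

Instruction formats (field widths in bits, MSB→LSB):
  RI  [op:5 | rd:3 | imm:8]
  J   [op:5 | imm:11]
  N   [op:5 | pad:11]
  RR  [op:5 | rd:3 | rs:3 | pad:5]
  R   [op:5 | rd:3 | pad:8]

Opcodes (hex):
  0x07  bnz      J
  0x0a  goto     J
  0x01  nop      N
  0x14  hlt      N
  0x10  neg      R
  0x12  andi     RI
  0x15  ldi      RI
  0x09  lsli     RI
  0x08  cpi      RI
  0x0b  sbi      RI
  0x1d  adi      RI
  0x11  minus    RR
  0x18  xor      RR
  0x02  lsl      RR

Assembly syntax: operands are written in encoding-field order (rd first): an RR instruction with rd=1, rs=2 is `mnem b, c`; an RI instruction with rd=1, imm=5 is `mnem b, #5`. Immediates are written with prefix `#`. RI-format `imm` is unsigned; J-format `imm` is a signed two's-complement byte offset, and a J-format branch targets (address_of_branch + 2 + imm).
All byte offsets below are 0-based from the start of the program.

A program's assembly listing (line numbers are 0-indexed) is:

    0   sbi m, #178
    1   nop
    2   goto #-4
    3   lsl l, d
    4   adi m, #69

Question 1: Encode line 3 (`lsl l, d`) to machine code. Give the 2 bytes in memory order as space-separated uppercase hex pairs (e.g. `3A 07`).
60 16

3. lsl fields op=0x2:5|rd=6:3|rs=3:3|pad=0:5 → word 1660h → 60 16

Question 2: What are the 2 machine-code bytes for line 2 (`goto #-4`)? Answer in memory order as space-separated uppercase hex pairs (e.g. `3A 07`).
line 2 (goto): pack op=0xa:5|imm=-4:11 = 0x57fc; little→ fc 57

FC 57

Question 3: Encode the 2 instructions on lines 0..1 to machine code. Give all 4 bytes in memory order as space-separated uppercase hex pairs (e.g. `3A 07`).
0. sbi fields op=0xb:5|rd=7:3|imm=178:8 → word 5fb2h → b2 5f
1. nop fields op=0x1:5|pad=0:11 → word 0800h → 00 08

B2 5F 00 08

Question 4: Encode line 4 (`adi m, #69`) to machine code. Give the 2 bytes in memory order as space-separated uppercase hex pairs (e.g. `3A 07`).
45 EF

line 4 (adi): pack op=0x1d:5|rd=7:3|imm=69:8 = 0xef45; little→ 45 ef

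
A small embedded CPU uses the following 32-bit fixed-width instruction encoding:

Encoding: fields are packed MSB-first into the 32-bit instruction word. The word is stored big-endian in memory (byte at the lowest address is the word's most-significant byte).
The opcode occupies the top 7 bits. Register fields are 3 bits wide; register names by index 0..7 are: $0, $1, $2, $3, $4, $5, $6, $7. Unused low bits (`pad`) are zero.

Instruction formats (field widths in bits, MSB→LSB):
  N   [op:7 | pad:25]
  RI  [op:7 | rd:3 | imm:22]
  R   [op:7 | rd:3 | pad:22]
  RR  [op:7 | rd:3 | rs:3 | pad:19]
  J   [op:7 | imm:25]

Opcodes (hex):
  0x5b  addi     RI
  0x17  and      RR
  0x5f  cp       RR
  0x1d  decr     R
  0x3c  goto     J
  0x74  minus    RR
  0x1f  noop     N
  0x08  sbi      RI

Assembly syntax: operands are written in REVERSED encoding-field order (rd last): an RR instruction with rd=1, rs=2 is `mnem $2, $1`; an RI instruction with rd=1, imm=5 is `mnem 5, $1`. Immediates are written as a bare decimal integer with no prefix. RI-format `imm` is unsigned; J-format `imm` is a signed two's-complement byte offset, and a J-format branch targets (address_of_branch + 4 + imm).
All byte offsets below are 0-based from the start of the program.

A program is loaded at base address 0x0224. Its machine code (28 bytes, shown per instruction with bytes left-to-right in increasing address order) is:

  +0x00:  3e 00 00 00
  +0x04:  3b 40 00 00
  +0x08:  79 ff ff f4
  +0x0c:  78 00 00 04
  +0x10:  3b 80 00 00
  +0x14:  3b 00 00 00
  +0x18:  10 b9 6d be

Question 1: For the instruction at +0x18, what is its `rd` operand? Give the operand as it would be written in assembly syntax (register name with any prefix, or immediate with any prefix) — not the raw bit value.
@+18  big-endian(10 b9 6d be) = 0x10b96dbe
  op=0x10b96dbe>>25=0x8 ⇒ sbi (RI)
  rd: (w>>22)&0x7=0x2 → $2
  imm: (w>>0)&0x3fffff=0x396dbe → 3763646

$2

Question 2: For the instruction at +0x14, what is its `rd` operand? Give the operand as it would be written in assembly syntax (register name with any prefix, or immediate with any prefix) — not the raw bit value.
[14] 3b 00 00 00 → 0x3b000000
  top 7b → 0x1d → decr [R]
  [24:22] rd=4 = $4

$4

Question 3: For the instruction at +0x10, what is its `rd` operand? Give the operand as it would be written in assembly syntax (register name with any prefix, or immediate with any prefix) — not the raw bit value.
$6

@+10  big-endian(3b 80 00 00) = 0x3b800000
  opcode bits[31:25]=0x1d: decr/R
  rd: (w>>22)&0x7=0x6 → $6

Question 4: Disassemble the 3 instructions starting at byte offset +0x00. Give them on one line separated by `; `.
[00] 3e 00 00 00 → 0x3e000000
  opcode bits[31:25]=0x1f: noop/N
[04] 3b 40 00 00 → 0x3b400000
  opcode bits[31:25]=0x1d: decr/R
  rd: (w>>22)&0x7=0x5 → $5
[08] 79 ff ff f4 → 0x79fffff4
  opcode bits[31:25]=0x3c: goto/J
  imm: (w>>0)&0x1ffffff=0x1fffff4 (s25→-12) → -12

noop; decr $5; goto -12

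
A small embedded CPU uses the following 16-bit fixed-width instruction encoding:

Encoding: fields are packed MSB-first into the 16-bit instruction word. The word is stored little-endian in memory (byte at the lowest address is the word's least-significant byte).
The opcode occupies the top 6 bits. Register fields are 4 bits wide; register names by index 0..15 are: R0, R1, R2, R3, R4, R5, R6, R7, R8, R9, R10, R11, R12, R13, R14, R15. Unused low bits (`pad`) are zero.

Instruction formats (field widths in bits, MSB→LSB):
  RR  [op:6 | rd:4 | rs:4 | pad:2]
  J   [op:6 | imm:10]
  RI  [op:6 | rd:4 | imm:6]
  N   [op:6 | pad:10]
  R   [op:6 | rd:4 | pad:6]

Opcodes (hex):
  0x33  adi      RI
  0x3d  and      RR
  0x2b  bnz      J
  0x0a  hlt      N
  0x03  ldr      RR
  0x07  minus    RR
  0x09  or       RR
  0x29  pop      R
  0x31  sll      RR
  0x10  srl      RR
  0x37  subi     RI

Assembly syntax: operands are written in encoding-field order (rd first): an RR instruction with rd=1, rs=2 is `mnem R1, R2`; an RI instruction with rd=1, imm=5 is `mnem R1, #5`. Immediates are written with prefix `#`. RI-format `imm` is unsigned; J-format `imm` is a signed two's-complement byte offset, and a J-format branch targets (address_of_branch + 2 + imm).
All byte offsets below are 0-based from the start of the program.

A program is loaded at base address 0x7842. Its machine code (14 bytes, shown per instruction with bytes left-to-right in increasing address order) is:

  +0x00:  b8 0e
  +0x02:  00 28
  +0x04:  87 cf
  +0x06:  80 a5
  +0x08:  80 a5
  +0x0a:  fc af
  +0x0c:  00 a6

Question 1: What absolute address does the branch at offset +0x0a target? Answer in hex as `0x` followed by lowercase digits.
off 0x0a: read fc af as little → 0xaffc
  top 6b → 0x2b → bnz [J]
  [9:0] imm=1020 (s10→-4) = #-4
  target = base 0x7842 + off 0x0a + 2 + imm -4 = 0x784a

0x784a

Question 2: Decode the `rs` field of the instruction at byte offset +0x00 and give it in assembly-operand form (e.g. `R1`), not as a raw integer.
@+00  little-endian(b8 0e) = 0x0eb8
  opcode bits[15:10]=0x3: ldr/RR
  rd: (w>>6)&0xf=0xa → R10
  rs: (w>>2)&0xf=0xe → R14

R14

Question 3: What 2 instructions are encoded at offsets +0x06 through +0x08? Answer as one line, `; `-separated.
+0x06: 80 a5 ⇒ word 0xa580 (little)
  opcode bits[15:10]=0x29: pop/R
  [9:6] rd=6 = R6
+0x08: 80 a5 ⇒ word 0xa580 (little)
  opcode bits[15:10]=0x29: pop/R
  [9:6] rd=6 = R6

pop R6; pop R6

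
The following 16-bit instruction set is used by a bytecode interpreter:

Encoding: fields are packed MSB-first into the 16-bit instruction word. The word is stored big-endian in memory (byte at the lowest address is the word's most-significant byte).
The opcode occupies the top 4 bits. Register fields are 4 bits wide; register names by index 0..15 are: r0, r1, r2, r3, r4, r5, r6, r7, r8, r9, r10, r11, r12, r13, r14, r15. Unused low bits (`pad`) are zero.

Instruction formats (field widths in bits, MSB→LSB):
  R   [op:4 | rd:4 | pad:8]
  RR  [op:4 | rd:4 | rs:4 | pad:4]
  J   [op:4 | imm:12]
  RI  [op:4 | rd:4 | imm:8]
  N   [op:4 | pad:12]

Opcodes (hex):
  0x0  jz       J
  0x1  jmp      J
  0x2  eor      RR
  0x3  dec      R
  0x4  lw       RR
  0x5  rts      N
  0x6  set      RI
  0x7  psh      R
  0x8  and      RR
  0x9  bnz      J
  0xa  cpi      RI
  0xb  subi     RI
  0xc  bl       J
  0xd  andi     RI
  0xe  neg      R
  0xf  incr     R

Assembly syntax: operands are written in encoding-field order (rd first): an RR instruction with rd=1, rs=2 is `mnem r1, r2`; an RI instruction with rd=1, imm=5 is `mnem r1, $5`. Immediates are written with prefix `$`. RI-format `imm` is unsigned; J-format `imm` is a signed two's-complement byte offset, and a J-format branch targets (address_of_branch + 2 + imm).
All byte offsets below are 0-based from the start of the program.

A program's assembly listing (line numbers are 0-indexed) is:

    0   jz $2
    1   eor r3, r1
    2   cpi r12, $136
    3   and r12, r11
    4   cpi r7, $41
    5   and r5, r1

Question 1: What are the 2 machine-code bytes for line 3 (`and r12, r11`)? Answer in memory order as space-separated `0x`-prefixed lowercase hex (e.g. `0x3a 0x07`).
line 3 (and): pack op=0x8:4|rd=12:4|rs=11:4|pad=0:4 = 0x8cb0; big→ 8c b0

0x8c 0xb0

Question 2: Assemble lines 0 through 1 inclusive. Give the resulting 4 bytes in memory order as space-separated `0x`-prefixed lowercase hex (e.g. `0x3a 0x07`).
0x00 0x02 0x23 0x10

line 0 (jz): pack op=0x0:4|imm=2:12 = 0x0002; big→ 00 02
line 1 (eor): pack op=0x2:4|rd=3:4|rs=1:4|pad=0:4 = 0x2310; big→ 23 10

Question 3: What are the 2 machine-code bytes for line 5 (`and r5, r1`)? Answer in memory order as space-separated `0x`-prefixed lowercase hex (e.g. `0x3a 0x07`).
0x85 0x10

L5: and op=0x8:4|rd=5:4|rs=1:4|pad=0:4 ⇒ 0x8510 ⇒ big 85 10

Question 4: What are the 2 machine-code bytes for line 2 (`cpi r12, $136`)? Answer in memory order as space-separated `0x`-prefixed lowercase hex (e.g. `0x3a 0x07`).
0xac 0x88

line 2 (cpi): pack op=0xa:4|rd=12:4|imm=136:8 = 0xac88; big→ ac 88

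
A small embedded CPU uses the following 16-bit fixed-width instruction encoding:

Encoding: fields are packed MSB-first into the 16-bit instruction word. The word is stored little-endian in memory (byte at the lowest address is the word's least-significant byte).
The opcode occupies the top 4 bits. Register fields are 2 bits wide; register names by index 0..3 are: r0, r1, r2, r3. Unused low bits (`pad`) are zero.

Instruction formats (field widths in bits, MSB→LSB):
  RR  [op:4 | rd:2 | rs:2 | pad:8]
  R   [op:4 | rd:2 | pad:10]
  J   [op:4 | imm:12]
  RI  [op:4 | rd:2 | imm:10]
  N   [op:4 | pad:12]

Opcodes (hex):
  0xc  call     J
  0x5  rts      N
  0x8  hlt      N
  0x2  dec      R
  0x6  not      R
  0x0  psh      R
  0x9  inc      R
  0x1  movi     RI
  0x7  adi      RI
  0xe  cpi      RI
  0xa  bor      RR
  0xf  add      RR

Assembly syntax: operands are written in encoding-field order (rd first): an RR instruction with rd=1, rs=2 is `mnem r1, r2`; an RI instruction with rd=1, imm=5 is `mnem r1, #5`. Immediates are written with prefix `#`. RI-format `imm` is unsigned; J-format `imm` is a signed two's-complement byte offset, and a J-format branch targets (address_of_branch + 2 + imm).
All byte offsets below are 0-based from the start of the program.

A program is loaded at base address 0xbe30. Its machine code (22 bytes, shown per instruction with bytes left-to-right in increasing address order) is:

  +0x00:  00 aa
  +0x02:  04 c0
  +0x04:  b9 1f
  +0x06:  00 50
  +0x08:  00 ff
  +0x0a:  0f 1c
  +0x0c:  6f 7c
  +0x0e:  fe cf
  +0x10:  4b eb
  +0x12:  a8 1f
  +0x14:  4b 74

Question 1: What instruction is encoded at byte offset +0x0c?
adi r3, #111

[0c] 6f 7c → 0x7c6f
  top 4b → 0x7 → adi [RI]
  [11:10] rd=3 = r3
  [9:0] imm=111 = #111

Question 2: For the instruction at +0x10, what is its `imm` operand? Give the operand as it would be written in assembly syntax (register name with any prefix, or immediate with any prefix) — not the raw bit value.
[10] 4b eb → 0xeb4b
  top 4b → 0xe → cpi [RI]
  [11:10] rd=2 = r2
  [9:0] imm=843 = #843

#843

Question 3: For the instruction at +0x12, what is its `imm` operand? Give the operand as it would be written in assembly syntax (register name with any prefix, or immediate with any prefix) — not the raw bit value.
#936

[12] a8 1f → 0x1fa8
  op=0x1fa8>>12=0x1 ⇒ movi (RI)
  rd: (w>>10)&0x3=0x3 → r3
  imm: (w>>0)&0x3ff=0x3a8 → #936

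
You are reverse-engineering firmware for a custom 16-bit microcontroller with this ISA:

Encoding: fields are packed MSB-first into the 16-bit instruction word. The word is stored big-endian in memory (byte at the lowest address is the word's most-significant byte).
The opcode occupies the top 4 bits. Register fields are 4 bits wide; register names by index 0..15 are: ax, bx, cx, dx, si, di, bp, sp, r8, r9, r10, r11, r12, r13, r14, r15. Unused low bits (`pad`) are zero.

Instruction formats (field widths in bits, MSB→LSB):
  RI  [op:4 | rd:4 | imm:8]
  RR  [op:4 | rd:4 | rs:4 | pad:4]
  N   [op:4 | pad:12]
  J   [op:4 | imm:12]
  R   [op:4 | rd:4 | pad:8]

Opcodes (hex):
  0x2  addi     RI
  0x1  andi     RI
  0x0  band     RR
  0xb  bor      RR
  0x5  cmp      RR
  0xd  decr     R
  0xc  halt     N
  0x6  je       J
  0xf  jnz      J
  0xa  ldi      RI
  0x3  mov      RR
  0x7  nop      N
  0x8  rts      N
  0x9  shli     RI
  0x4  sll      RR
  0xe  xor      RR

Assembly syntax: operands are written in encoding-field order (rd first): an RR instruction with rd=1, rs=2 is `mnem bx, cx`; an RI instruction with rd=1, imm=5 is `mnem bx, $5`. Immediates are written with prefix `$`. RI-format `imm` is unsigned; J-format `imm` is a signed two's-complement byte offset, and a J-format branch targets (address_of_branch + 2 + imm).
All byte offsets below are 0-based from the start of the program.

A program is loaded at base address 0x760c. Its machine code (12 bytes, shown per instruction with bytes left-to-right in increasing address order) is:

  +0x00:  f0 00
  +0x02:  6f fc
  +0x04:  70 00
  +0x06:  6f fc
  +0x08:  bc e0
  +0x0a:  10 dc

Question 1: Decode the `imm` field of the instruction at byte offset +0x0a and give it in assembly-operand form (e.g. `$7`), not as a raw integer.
@+0a  big-endian(10 dc) = 0x10dc
  op=0x10dc>>12=0x1 ⇒ andi (RI)
  rd: (w>>8)&0xf=0x0 → ax
  imm: (w>>0)&0xff=0xdc → $220

$220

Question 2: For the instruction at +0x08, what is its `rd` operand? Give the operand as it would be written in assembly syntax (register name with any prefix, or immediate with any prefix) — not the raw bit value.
[08] bc e0 → 0xbce0
  opcode bits[15:12]=0xb: bor/RR
  rd: (w>>8)&0xf=0xc → r12
  rs: (w>>4)&0xf=0xe → r14

r12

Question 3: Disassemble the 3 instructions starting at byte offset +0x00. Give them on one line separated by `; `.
jnz $0; je $-4; nop

off 0x00: read f0 00 as big → 0xf000
  op=0xf000>>12=0xf ⇒ jnz (J)
  [11:0] imm=0 = $0
off 0x02: read 6f fc as big → 0x6ffc
  op=0x6ffc>>12=0x6 ⇒ je (J)
  [11:0] imm=4092 (s12→-4) = $-4
off 0x04: read 70 00 as big → 0x7000
  op=0x7000>>12=0x7 ⇒ nop (N)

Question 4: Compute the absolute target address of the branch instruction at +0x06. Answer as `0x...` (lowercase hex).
@+06  big-endian(6f fc) = 0x6ffc
  opcode bits[15:12]=0x6: je/J
  imm@[11:0]=0xffc (s12→-4) ⇒ $-4
  target = base 0x760c + off 0x06 + 2 + imm -4 = 0x7610

0x7610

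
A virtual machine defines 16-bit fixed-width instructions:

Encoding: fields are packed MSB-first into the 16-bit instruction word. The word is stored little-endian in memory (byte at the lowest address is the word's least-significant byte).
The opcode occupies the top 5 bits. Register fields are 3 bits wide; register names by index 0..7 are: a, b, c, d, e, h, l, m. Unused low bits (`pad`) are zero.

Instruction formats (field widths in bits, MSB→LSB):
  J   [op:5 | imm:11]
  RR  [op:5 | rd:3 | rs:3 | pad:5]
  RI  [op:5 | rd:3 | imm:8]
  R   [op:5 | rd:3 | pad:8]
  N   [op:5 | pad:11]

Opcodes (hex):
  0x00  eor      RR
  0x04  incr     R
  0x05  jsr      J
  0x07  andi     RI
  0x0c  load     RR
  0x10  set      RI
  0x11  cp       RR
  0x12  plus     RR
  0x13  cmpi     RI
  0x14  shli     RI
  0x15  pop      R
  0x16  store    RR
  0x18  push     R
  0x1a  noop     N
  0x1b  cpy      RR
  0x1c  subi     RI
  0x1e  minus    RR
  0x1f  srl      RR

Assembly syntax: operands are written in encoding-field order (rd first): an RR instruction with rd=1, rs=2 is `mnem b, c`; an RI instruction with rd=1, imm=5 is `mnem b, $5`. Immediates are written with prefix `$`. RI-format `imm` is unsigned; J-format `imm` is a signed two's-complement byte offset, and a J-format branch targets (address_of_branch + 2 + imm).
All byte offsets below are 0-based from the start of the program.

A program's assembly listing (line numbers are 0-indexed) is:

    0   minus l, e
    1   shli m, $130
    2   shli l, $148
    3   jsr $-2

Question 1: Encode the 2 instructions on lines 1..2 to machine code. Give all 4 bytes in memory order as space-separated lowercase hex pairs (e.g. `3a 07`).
82 a7 94 a6

L1: shli op=0x14:5|rd=7:3|imm=130:8 ⇒ 0xa782 ⇒ little 82 a7
L2: shli op=0x14:5|rd=6:3|imm=148:8 ⇒ 0xa694 ⇒ little 94 a6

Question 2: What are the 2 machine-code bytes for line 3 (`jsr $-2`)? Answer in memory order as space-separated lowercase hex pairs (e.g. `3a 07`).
fe 2f

L3: jsr op=0x5:5|imm=-2:11 ⇒ 0x2ffe ⇒ little fe 2f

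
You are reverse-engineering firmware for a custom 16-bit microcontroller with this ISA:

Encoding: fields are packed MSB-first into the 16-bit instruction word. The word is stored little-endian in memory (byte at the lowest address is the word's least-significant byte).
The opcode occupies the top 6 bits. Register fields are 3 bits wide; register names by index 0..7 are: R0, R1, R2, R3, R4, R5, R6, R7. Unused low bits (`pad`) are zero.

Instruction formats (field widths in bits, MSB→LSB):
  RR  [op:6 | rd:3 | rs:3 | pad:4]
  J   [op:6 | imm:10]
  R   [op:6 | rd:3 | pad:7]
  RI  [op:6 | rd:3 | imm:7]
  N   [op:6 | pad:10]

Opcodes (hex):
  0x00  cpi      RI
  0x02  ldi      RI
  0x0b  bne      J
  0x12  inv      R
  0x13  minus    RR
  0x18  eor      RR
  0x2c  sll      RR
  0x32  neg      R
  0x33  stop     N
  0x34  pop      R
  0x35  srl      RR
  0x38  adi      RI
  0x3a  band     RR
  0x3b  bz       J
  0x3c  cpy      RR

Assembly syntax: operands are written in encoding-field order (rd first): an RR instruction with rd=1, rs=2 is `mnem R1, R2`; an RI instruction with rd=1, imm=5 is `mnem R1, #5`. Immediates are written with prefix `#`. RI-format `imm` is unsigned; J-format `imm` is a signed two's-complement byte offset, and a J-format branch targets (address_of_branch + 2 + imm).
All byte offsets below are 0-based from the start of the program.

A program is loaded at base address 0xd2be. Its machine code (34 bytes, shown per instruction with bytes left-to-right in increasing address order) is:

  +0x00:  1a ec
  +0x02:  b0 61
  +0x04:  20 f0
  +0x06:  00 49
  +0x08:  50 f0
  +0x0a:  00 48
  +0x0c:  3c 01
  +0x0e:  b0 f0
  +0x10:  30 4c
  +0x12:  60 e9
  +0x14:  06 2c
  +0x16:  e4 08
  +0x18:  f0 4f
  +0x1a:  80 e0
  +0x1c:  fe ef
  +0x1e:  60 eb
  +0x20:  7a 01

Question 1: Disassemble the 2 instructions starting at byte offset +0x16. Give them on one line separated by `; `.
[16] e4 08 → 0x08e4
  opcode bits[15:10]=0x2: ldi/RI
  rd@[9:7]=0x1 ⇒ R1
  imm@[6:0]=0x64 ⇒ #100
[18] f0 4f → 0x4ff0
  opcode bits[15:10]=0x13: minus/RR
  rd@[9:7]=0x7 ⇒ R7
  rs@[6:4]=0x7 ⇒ R7

ldi R1, #100; minus R7, R7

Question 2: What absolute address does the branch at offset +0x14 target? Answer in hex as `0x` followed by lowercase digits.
0xd2da

off 0x14: read 06 2c as little → 0x2c06
  op=0x2c06>>10=0xb ⇒ bne (J)
  imm@[9:0]=0x6 ⇒ #6
  target = base 0xd2be + off 0x14 + 2 + imm 6 = 0xd2da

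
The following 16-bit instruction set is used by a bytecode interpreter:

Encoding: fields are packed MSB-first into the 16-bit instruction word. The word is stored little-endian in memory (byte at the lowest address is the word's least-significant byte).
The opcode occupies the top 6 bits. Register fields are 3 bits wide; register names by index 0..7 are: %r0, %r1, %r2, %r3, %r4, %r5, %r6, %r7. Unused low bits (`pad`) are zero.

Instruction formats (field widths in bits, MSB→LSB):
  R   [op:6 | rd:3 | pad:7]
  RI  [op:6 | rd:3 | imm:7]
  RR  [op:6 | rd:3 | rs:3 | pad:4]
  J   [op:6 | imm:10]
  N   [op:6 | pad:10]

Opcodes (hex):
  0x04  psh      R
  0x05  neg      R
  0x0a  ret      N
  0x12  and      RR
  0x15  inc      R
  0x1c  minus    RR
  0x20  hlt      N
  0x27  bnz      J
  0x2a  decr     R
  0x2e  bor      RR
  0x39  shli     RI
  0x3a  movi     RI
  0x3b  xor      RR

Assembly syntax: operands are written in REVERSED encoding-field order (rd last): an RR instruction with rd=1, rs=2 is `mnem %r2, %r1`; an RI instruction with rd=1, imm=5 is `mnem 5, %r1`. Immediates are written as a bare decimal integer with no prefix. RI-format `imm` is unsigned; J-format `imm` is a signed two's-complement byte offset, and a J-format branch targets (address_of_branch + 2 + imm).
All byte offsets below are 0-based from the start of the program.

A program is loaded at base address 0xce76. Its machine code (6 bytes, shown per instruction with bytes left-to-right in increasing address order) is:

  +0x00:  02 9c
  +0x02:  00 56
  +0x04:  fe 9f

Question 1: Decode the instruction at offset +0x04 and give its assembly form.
@+04  little-endian(fe 9f) = 0x9ffe
  top 6b → 0x27 → bnz [J]
  imm@[9:0]=0x3fe (s10→-2) ⇒ -2

bnz -2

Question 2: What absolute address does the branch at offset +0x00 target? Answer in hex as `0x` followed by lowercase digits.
0xce7a

+0x00: 02 9c ⇒ word 0x9c02 (little)
  op=0x9c02>>10=0x27 ⇒ bnz (J)
  [9:0] imm=2 = 2
  target = base 0xce76 + off 0x00 + 2 + imm 2 = 0xce7a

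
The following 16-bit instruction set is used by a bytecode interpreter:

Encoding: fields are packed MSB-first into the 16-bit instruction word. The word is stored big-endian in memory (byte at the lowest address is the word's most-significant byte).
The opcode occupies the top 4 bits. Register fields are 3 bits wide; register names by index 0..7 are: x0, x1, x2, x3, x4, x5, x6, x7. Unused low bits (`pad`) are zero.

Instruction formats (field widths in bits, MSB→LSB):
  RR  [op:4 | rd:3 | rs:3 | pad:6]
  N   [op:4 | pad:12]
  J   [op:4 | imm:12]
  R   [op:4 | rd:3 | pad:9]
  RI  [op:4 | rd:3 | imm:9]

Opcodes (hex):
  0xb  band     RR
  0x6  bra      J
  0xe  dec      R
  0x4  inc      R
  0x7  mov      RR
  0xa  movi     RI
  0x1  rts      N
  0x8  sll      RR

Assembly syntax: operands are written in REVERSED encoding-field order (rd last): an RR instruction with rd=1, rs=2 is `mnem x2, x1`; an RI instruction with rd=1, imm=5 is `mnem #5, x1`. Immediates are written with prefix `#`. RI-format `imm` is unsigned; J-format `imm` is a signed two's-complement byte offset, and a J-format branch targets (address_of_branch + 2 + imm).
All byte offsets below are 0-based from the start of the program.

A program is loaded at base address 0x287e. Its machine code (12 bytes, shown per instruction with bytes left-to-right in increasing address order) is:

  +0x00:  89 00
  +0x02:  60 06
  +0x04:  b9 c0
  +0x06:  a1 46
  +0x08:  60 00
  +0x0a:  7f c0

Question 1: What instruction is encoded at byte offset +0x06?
off 0x06: read a1 46 as big → 0xa146
  op=0xa146>>12=0xa ⇒ movi (RI)
  [11:9] rd=0 = x0
  [8:0] imm=326 = #326

movi #326, x0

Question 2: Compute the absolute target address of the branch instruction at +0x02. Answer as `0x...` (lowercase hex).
0x2888

[02] 60 06 → 0x6006
  opcode bits[15:12]=0x6: bra/J
  imm@[11:0]=0x6 ⇒ #6
  target = base 0x287e + off 0x02 + 2 + imm 6 = 0x2888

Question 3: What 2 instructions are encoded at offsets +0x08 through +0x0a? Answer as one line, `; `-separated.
bra #0; mov x7, x7

[08] 60 00 → 0x6000
  op=0x6000>>12=0x6 ⇒ bra (J)
  [11:0] imm=0 = #0
[0a] 7f c0 → 0x7fc0
  op=0x7fc0>>12=0x7 ⇒ mov (RR)
  [11:9] rd=7 = x7
  [8:6] rs=7 = x7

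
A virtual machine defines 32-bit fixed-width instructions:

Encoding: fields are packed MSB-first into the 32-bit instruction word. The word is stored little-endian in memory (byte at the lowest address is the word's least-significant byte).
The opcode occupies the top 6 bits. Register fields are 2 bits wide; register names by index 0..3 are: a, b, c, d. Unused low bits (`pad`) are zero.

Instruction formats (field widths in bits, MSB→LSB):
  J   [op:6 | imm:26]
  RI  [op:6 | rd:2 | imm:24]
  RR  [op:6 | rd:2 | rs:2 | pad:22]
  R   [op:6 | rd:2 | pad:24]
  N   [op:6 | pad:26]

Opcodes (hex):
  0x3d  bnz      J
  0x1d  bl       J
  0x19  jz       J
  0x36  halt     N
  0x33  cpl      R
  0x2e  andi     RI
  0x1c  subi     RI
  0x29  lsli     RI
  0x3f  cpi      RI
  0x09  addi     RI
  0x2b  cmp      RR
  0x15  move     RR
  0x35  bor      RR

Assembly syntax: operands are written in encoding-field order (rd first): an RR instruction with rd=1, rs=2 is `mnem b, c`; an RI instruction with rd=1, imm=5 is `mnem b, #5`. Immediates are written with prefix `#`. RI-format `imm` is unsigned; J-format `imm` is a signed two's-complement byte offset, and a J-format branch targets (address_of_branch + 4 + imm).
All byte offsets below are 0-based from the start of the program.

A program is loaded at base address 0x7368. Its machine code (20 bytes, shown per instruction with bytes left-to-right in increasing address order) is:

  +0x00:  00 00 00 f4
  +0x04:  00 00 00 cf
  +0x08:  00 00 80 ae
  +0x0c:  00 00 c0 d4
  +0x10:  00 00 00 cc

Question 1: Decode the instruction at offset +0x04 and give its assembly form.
cpl d

off 0x04: read 00 00 00 cf as little → 0xcf000000
  opcode bits[31:26]=0x33: cpl/R
  rd: (w>>24)&0x3=0x3 → d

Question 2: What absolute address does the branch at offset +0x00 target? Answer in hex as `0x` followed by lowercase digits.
+0x00: 00 00 00 f4 ⇒ word 0xf4000000 (little)
  top 6b → 0x3d → bnz [J]
  imm@[25:0]=0x0 ⇒ #0
  target = base 0x7368 + off 0x00 + 4 + imm 0 = 0x736c

0x736c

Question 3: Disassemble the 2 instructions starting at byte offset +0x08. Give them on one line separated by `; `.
cmp c, c; bor a, d

[08] 00 00 80 ae → 0xae800000
  op=0xae800000>>26=0x2b ⇒ cmp (RR)
  rd@[25:24]=0x2 ⇒ c
  rs@[23:22]=0x2 ⇒ c
[0c] 00 00 c0 d4 → 0xd4c00000
  op=0xd4c00000>>26=0x35 ⇒ bor (RR)
  rd@[25:24]=0x0 ⇒ a
  rs@[23:22]=0x3 ⇒ d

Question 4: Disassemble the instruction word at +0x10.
cpl a

@+10  little-endian(00 00 00 cc) = 0xcc000000
  op=0xcc000000>>26=0x33 ⇒ cpl (R)
  rd@[25:24]=0x0 ⇒ a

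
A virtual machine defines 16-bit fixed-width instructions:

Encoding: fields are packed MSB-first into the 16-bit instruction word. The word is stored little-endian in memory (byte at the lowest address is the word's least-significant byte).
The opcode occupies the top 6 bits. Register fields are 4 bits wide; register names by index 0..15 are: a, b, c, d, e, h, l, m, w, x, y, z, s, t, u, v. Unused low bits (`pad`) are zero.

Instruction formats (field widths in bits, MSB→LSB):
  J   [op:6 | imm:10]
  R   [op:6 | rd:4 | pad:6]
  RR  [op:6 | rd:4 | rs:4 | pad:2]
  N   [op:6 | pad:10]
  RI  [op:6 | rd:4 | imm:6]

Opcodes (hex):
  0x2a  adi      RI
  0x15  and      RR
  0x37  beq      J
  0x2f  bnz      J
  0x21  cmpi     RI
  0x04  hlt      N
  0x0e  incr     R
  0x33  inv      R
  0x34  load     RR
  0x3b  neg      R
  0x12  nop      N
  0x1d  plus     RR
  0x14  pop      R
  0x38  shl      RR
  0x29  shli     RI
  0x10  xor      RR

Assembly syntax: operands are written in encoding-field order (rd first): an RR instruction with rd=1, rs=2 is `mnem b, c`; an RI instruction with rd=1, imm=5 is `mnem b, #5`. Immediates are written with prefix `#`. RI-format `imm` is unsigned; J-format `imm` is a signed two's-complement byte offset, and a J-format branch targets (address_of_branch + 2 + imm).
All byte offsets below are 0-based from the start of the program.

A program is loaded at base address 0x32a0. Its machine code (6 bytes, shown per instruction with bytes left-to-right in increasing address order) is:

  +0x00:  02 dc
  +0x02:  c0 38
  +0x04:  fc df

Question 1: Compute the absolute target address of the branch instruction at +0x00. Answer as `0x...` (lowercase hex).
off 0x00: read 02 dc as little → 0xdc02
  top 6b → 0x37 → beq [J]
  imm@[9:0]=0x2 ⇒ #2
  target = base 0x32a0 + off 0x00 + 2 + imm 2 = 0x32a4

0x32a4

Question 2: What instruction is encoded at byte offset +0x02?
off 0x02: read c0 38 as little → 0x38c0
  top 6b → 0xe → incr [R]
  rd@[9:6]=0x3 ⇒ d

incr d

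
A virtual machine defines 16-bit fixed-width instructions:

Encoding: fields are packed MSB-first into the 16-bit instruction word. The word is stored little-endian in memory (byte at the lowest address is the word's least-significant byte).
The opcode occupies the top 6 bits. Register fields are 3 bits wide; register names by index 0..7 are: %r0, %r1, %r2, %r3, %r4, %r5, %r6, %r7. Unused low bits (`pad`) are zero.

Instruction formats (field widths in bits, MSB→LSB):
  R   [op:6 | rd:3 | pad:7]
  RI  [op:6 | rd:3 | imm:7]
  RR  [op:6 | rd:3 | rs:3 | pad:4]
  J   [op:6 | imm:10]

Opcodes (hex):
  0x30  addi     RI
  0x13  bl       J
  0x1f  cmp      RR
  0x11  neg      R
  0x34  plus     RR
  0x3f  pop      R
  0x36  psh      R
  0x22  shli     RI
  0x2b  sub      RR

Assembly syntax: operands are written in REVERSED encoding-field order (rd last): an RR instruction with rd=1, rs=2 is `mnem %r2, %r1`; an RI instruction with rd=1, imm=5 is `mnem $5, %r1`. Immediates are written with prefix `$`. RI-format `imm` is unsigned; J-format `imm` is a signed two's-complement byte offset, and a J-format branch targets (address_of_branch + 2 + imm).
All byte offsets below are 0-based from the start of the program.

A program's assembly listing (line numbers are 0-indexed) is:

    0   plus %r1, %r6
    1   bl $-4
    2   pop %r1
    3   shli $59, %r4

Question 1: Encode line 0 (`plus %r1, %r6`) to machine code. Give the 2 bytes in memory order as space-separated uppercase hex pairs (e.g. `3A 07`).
L0: plus op=0x34:6|rd=6:3|rs=1:3|pad=0:4 ⇒ 0xd310 ⇒ little 10 d3

10 D3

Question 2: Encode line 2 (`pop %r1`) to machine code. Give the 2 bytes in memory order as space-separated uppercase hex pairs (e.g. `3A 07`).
2. pop fields op=0x3f:6|rd=1:3|pad=0:7 → word fc80h → 80 fc

80 FC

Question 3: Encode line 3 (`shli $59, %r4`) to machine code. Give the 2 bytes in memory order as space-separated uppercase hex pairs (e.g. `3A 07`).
L3: shli op=0x22:6|rd=4:3|imm=59:7 ⇒ 0x8a3b ⇒ little 3b 8a

3B 8A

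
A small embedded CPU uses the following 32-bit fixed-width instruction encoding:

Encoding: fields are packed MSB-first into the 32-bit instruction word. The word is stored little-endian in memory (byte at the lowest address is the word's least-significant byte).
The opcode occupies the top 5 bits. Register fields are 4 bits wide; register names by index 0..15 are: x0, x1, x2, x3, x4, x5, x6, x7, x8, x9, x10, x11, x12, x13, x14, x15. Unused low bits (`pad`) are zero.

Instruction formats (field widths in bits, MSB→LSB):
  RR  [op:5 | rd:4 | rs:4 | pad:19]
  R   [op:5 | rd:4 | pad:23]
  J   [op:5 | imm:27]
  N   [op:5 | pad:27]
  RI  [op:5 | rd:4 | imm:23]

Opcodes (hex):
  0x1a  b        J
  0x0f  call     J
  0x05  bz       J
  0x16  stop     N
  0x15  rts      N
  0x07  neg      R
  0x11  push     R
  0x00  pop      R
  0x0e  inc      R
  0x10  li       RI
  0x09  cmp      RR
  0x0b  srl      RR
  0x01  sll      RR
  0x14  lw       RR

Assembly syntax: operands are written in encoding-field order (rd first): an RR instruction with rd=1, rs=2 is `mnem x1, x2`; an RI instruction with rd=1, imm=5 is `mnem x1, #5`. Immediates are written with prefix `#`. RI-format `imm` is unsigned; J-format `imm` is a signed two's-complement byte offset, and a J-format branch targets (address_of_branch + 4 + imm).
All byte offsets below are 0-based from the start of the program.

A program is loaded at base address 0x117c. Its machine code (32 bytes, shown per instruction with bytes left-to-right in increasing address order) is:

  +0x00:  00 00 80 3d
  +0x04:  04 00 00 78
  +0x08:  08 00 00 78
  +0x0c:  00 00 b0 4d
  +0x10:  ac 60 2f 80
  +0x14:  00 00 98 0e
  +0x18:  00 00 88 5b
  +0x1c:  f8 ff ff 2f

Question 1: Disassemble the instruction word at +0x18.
+0x18: 00 00 88 5b ⇒ word 0x5b880000 (little)
  opcode bits[31:27]=0xb: srl/RR
  rd: (w>>23)&0xf=0x7 → x7
  rs: (w>>19)&0xf=0x1 → x1

srl x7, x1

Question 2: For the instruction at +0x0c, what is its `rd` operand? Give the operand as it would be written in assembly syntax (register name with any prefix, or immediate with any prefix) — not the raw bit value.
x11

off 0x0c: read 00 00 b0 4d as little → 0x4db00000
  top 5b → 0x9 → cmp [RR]
  rd: (w>>23)&0xf=0xb → x11
  rs: (w>>19)&0xf=0x6 → x6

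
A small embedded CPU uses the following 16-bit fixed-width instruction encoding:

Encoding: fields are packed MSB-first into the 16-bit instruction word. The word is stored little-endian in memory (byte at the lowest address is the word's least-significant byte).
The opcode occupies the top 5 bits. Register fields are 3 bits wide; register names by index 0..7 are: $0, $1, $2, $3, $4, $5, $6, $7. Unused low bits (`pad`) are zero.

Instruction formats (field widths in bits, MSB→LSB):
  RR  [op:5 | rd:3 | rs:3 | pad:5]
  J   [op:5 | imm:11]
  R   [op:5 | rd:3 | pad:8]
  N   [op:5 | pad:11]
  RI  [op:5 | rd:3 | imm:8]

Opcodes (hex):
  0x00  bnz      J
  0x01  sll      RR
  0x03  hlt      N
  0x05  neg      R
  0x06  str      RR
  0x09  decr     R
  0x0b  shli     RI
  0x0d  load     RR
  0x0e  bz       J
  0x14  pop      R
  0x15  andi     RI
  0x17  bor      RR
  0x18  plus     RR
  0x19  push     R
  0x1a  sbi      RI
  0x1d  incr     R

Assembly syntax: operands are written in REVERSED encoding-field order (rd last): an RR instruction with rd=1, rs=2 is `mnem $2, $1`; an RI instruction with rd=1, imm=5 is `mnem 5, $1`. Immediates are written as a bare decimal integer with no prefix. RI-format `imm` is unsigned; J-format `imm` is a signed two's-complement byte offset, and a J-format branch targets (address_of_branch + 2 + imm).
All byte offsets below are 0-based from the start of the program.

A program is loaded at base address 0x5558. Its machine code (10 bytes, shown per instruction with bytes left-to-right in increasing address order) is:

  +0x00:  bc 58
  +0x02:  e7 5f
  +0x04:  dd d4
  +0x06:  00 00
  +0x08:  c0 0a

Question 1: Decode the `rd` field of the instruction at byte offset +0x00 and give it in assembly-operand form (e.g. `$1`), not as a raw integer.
$0

[00] bc 58 → 0x58bc
  opcode bits[15:11]=0xb: shli/RI
  rd: (w>>8)&0x7=0x0 → $0
  imm: (w>>0)&0xff=0xbc → 188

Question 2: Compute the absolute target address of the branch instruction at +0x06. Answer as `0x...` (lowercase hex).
0x5560

@+06  little-endian(00 00) = 0x0000
  opcode bits[15:11]=0x0: bnz/J
  imm: (w>>0)&0x7ff=0x0 → 0
  target = base 0x5558 + off 0x06 + 2 + imm 0 = 0x5560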